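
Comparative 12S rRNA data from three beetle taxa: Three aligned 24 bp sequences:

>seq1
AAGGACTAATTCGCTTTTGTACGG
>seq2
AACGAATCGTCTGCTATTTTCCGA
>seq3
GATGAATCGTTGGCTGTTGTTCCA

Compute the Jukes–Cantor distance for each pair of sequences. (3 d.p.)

seq1–seq2: 10/24 sites differ → p ≈ 0.416667, d = −0.75 ln(1 − 0.555556) = 0.608198 ≈ 0.608.
seq1–seq3: 10/24 sites differ → p ≈ 0.416667, d = −0.75 ln(1 − 0.555556) = 0.608198 ≈ 0.608.
seq2–seq3: 8/24 sites differ → p ≈ 0.333333, d = −0.75 ln(1 − 0.444444) = 0.440839 ≈ 0.441.

d(seq1,seq2) = 0.608, d(seq1,seq3) = 0.608, d(seq2,seq3) = 0.441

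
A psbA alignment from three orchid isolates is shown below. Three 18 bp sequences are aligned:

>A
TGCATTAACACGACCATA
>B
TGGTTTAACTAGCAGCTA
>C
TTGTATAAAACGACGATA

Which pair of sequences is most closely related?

A and C

A–B: 8/18 differ, p = 0.444, d = 0.673.
A–C: 6/18 differ, p = 0.333, d = 0.441.
B–C: 8/18 differ, p = 0.444, d = 0.673.
The smallest distance is between A and C.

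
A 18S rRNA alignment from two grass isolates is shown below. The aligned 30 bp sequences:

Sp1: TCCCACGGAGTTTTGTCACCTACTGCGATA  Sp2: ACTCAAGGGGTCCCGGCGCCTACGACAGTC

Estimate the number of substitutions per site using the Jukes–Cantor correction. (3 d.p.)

0.730

The sequences differ at 14 of 30 sites, so p = 14/30 ≈ 0.466667.
d = −(3/4) ln(1 − 4p/3) = −0.75 ln(1 − 0.622223) = −0.75 ln(0.377777)
  = −0.75 × (-0.973451) = 0.730088 substitutions/site.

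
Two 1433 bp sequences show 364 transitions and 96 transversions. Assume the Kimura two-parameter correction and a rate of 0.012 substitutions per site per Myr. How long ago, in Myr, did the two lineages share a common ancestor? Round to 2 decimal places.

19.33

P = 364/1433 ≈ 0.254013 and Q = 96/1433 ≈ 0.066992.
Under the Kimura two-parameter model, d = −½ ln(1 − 2P − Q) − ¼ ln(1 − 2Q).
1 − 2P − Q = 0.424982, giving −½ ln(0.424982) = 0.427854.
1 − 2Q = 0.866016, giving −¼ ln(0.866016) = 0.035963.
d = 0.427854 + 0.035963 = 0.463817.
Under a molecular clock d = 2μt, so t = d/(2μ) = 0.463817 / (2 × 0.012) = 19.33 Myr.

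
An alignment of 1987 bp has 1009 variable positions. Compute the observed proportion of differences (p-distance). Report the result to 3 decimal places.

0.508

p = 1009/1987 = 0.507800… ≈ 0.508 (to 3 d.p.).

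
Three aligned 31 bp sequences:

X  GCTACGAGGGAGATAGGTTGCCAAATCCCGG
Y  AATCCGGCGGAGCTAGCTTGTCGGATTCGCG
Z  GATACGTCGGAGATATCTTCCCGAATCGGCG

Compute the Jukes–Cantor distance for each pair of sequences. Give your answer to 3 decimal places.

X–Y: 13/31 sites differ → p ≈ 0.419355, d = −0.75 ln(1 − 0.55914) = 0.614271 ≈ 0.614.
X–Z: 10/31 sites differ → p ≈ 0.322581, d = −0.75 ln(1 − 0.430108) = 0.421731 ≈ 0.422.
Y–Z: 10/31 sites differ → p ≈ 0.322581, d = −0.75 ln(1 − 0.430108) = 0.421731 ≈ 0.422.

d(X,Y) = 0.614, d(X,Z) = 0.422, d(Y,Z) = 0.422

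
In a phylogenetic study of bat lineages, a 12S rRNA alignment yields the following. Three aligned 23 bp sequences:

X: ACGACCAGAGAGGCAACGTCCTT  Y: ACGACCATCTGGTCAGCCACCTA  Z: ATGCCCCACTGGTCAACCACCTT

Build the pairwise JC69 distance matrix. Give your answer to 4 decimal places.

X–Y: 9/23 sites differ → p ≈ 0.391304, d = −0.75 ln(1 − 0.521739) = 0.553199 ≈ 0.5532.
X–Z: 10/23 sites differ → p ≈ 0.434783, d = −0.75 ln(1 − 0.579711) = 0.650110 ≈ 0.6501.
Y–Z: 6/23 sites differ → p ≈ 0.26087, d = −0.75 ln(1 − 0.347827) = 0.320584 ≈ 0.3206.

d(X,Y) = 0.5532, d(X,Z) = 0.6501, d(Y,Z) = 0.3206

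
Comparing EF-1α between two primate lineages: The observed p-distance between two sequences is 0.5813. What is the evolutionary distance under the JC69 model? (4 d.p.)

d = −(3/4) ln(1 − 4p/3) = −0.75 ln(1 − 0.775067) = −0.75 ln(0.224933)
  = −0.75 × (-1.491953) = 1.118965 substitutions/site.

1.1190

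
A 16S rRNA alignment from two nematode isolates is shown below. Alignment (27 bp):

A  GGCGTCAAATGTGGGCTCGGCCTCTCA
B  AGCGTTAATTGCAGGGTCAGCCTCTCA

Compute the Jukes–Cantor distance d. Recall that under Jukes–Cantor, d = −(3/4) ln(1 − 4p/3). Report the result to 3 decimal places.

0.318

The sequences differ at 7 of 27 sites (1, 6, 9, 12, 13, 16, 19), so p = 7/27 ≈ 0.259259.
d = −(3/4) ln(1 − 4p/3) = −0.75 ln(1 − 0.345679) = −0.75 ln(0.654321)
  = −0.75 × (-0.424157) = 0.318118 substitutions/site.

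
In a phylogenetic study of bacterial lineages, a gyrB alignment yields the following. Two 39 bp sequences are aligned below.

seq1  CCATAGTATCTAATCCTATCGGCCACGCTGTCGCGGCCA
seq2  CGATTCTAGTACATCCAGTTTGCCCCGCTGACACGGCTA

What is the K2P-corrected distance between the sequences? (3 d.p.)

Of 39 sites, 5 differences are transitions and 10 are transversions, so P = 5/39 ≈ 0.128205 and Q = 10/39 ≈ 0.25641.
Under the Kimura two-parameter model, d = −½ ln(1 − 2P − Q) − ¼ ln(1 − 2Q).
1 − 2P − Q = 0.48718, giving −½ ln(0.48718) = 0.359561.
1 − 2Q = 0.48718, giving −¼ ln(0.48718) = 0.179780.
d = 0.359561 + 0.179780 = 0.539341.

0.539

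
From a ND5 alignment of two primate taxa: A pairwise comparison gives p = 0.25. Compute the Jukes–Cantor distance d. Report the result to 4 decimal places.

0.3041

d = −(3/4) ln(1 − 4p/3) = −0.75 ln(1 − 0.333333) = −0.75 ln(0.666667)
  = −0.75 × (-0.405465) = 0.304099 substitutions/site.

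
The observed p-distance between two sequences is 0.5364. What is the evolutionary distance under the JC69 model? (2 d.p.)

0.94

d = −(3/4) ln(1 − 4p/3) = −0.75 ln(1 − 0.7152) = −0.75 ln(0.2848)
  = −0.75 × (-1.255968) = 0.941976 substitutions/site.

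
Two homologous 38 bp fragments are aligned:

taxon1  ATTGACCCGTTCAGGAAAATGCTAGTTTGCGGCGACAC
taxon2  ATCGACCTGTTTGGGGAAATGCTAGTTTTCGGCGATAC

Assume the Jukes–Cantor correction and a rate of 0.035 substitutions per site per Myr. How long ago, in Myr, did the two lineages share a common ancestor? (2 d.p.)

The sequences differ at 7 of 38 sites (3, 8, 12, 13, 16, 29, 36), so p = 7/38 ≈ 0.184211.
d = −(3/4) ln(1 − 4p/3) = −0.75 ln(1 − 0.245615) = −0.75 ln(0.754385)
  = −0.75 × (-0.281852) = 0.211389 substitutions/site.
Under a molecular clock d = 2μt, so t = d/(2μ) = 0.211389 / (2 × 0.035) = 3.02 Myr.

3.02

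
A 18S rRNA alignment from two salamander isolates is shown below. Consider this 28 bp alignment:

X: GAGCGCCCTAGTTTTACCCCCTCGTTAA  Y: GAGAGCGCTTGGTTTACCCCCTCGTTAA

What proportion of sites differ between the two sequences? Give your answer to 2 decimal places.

0.14

The sequences differ at 4 of 28 positions (sites 4, 7, 10, 12).
p = 4/28 = 0.142857… ≈ 0.14 (to 2 d.p.).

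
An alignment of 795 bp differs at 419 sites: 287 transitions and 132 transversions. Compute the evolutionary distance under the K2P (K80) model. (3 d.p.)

1.196

P = 287/795 ≈ 0.361006 and Q = 132/795 ≈ 0.166038.
Under the Kimura two-parameter model, d = −½ ln(1 − 2P − Q) − ¼ ln(1 − 2Q).
1 − 2P − Q = 0.11195, giving −½ ln(0.11195) = 1.094851.
1 − 2Q = 0.667924, giving −¼ ln(0.667924) = 0.100895.
d = 1.094851 + 0.100895 = 1.195746.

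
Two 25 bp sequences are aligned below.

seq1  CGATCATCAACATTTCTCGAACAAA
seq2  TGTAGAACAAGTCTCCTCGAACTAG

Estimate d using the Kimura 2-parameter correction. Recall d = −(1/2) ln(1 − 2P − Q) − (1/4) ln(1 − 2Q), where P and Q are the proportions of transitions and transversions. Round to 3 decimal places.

0.663

Of 25 sites, 4 differences are transitions and 7 are transversions, so P = 4/25 = 0.16 and Q = 7/25 = 0.28.
Under the Kimura two-parameter model, d = −½ ln(1 − 2P − Q) − ¼ ln(1 − 2Q).
1 − 2P − Q = 0.4, giving −½ ln(0.4) = 0.458145.
1 − 2Q = 0.44, giving −¼ ln(0.44) = 0.205245.
d = 0.458145 + 0.205245 = 0.663390.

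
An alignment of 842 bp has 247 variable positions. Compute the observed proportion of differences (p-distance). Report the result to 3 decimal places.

0.293

p = 247/842 = 0.293349… ≈ 0.293 (to 3 d.p.).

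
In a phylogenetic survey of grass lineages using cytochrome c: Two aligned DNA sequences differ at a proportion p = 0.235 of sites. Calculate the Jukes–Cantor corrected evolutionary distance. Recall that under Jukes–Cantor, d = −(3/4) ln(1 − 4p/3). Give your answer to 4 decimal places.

d = −(3/4) ln(1 − 4p/3) = −0.75 ln(1 − 0.313333) = −0.75 ln(0.686667)
  = −0.75 × (-0.375906) = 0.281930 substitutions/site.

0.2819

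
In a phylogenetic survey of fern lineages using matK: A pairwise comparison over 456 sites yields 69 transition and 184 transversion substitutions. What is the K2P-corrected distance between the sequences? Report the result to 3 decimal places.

1.024

P = 69/456 ≈ 0.151316 and Q = 184/456 ≈ 0.403509.
Under the Kimura two-parameter model, d = −½ ln(1 − 2P − Q) − ¼ ln(1 − 2Q).
1 − 2P − Q = 0.293859, giving −½ ln(0.293859) = 0.612328.
1 − 2Q = 0.192982, giving −¼ ln(0.192982) = 0.411290.
d = 0.612328 + 0.411290 = 1.023618.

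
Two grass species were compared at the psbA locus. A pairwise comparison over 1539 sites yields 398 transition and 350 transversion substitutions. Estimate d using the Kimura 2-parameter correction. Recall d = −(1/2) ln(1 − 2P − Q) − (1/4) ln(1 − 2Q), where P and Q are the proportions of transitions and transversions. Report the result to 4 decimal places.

P = 398/1539 ≈ 0.258609 and Q = 350/1539 ≈ 0.22742.
Under the Kimura two-parameter model, d = −½ ln(1 − 2P − Q) − ¼ ln(1 − 2Q).
1 − 2P − Q = 0.255362, giving −½ ln(0.255362) = 0.682537.
1 − 2Q = 0.54516, giving −¼ ln(0.54516) = 0.151669.
d = 0.682537 + 0.151669 = 0.834206.

0.8342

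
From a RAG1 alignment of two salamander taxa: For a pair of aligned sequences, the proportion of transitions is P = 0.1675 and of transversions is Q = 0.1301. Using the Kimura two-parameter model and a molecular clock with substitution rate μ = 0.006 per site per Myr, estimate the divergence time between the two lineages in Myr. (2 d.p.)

Under the Kimura two-parameter model, d = −½ ln(1 − 2P − Q) − ¼ ln(1 − 2Q).
1 − 2P − Q = 0.5349, giving −½ ln(0.5349) = 0.312838.
1 − 2Q = 0.7398, giving −¼ ln(0.7398) = 0.075344.
d = 0.312838 + 0.075344 = 0.388182.
Under a molecular clock d = 2μt, so t = d/(2μ) = 0.388182 / (2 × 0.006) = 32.35 Myr.

32.35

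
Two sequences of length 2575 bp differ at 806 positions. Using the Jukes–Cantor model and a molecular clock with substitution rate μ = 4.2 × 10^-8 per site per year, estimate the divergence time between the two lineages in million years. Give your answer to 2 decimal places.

4.82

p = 806/2575 ≈ 0.31301.
d = −(3/4) ln(1 − 4p/3) = −0.75 ln(1 − 0.417347) = −0.75 ln(0.582653)
  = −0.75 × (-0.540163) = 0.405122 substitutions/site.
Under a molecular clock d = 2μt, so t = d/(2μ) = 0.405122 / (2 × 4.2 × 10^-8) = 4.82 million years.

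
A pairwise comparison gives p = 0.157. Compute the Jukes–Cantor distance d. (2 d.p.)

0.18

d = −(3/4) ln(1 − 4p/3) = −0.75 ln(1 − 0.209333) = −0.75 ln(0.790667)
  = −0.75 × (-0.234878) = 0.176159 substitutions/site.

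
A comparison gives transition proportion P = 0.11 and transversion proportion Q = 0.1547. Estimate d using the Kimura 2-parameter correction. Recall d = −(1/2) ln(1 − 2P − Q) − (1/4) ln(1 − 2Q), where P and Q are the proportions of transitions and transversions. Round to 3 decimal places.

Under the Kimura two-parameter model, d = −½ ln(1 − 2P − Q) − ¼ ln(1 − 2Q).
1 − 2P − Q = 0.6253, giving −½ ln(0.6253) = 0.234762.
1 − 2Q = 0.6906, giving −¼ ln(0.6906) = 0.092549.
d = 0.234762 + 0.092549 = 0.327311.

0.327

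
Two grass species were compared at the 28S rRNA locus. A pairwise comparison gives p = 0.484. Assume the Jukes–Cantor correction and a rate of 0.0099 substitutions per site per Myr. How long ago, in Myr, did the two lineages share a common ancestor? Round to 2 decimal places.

39.26

d = −(3/4) ln(1 − 4p/3) = −0.75 ln(1 − 0.645333) = −0.75 ln(0.354667)
  = −0.75 × (-1.036576) = 0.777432 substitutions/site.
Under a molecular clock d = 2μt, so t = d/(2μ) = 0.777432 / (2 × 0.0099) = 39.26 Myr.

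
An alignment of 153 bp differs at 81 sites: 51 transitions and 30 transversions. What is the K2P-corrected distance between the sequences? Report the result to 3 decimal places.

1.117

P = 51/153 ≈ 0.333333 and Q = 30/153 ≈ 0.196078.
Under the Kimura two-parameter model, d = −½ ln(1 − 2P − Q) − ¼ ln(1 − 2Q).
1 − 2P − Q = 0.137256, giving −½ ln(0.137256) = 0.992954.
1 − 2Q = 0.607844, giving −¼ ln(0.607844) = 0.124459.
d = 0.992954 + 0.124459 = 1.117413.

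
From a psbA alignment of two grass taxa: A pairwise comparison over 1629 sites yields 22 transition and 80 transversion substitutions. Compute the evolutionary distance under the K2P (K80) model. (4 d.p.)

0.0654

P = 22/1629 ≈ 0.013505 and Q = 80/1629 ≈ 0.04911.
Under the Kimura two-parameter model, d = −½ ln(1 − 2P − Q) − ¼ ln(1 − 2Q).
1 − 2P − Q = 0.92388, giving −½ ln(0.92388) = 0.039587.
1 − 2Q = 0.90178, giving −¼ ln(0.90178) = 0.025846.
d = 0.039587 + 0.025846 = 0.065433.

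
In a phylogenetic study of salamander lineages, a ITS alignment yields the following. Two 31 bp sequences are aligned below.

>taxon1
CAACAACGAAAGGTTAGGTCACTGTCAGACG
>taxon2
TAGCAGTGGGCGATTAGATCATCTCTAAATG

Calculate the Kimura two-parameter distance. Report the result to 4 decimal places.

Of 31 sites, 14 differences are transitions and 2 are transversions, so P = 14/31 ≈ 0.451613 and Q = 2/31 ≈ 0.064516.
Under the Kimura two-parameter model, d = −½ ln(1 − 2P − Q) − ¼ ln(1 − 2Q).
1 − 2P − Q = 0.032258, giving −½ ln(0.032258) = 1.716995.
1 − 2Q = 0.870968, giving −¼ ln(0.870968) = 0.034538.
d = 1.716995 + 0.034538 = 1.751533.

1.7515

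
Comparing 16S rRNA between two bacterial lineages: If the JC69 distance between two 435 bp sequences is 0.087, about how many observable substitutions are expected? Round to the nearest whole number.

Invert JC69: p = (3/4)(1 − e^(−4d/3)) = 0.75 × (1 − e^(-0.116)) = 0.75 × (1 − 0.890475) = 0.082144.
Expected differing sites = pL ≈ 0.082144 × 435 = 35.73264 ≈ 36.

36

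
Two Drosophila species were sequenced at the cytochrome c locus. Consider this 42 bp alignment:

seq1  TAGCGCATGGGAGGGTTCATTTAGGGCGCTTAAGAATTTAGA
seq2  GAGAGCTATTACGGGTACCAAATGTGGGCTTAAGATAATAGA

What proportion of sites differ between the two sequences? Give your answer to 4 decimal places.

The sequences differ at 19 of 42 positions.
p = 19/42 = 0.452380… ≈ 0.4524 (to 4 d.p.).

0.4524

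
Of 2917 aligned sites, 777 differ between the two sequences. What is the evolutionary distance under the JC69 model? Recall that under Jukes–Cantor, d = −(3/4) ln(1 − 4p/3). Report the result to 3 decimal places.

0.329

p = 777/2917 ≈ 0.26637.
d = −(3/4) ln(1 − 4p/3) = −0.75 ln(1 − 0.35516) = −0.75 ln(0.64484)
  = −0.75 × (-0.438753) = 0.329065 substitutions/site.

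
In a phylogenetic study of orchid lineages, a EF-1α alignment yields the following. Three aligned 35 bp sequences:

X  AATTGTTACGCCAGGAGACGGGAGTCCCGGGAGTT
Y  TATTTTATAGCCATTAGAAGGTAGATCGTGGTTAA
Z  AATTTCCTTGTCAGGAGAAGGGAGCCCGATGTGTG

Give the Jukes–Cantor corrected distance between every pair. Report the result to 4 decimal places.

X–Y: 17/35 sites differ → p ≈ 0.485714, d = −0.75 ln(1 − 0.647619) = 0.782282 ≈ 0.7823.
X–Z: 13/35 sites differ → p ≈ 0.371429, d = −0.75 ln(1 − 0.495239) = 0.512753 ≈ 0.5128.
Y–Z: 15/35 sites differ → p ≈ 0.428571, d = −0.75 ln(1 − 0.571428) = 0.635472 ≈ 0.6355.

d(X,Y) = 0.7823, d(X,Z) = 0.5128, d(Y,Z) = 0.6355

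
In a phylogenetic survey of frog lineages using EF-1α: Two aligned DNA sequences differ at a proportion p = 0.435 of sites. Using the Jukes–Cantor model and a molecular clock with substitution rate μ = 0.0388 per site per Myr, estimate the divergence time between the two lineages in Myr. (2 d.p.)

d = −(3/4) ln(1 − 4p/3) = −0.75 ln(1 − 0.58) = −0.75 ln(0.42)
  = −0.75 × (-0.867501) = 0.650626 substitutions/site.
Under a molecular clock d = 2μt, so t = d/(2μ) = 0.650626 / (2 × 0.0388) = 8.38 Myr.

8.38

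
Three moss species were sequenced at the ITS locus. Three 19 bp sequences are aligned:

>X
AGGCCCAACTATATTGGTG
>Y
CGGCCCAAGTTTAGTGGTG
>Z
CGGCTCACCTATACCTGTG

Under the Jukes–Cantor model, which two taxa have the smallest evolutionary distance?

X and Y

X–Y: 4/19 differ, p = 0.211, d = 0.247.
X–Z: 6/19 differ, p = 0.316, d = 0.410.
Y–Z: 7/19 differ, p = 0.368, d = 0.507.
The smallest distance is between X and Y.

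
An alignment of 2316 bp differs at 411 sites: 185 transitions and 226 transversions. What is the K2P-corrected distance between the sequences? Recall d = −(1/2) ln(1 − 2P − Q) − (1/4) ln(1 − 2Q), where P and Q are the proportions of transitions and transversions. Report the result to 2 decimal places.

P = 185/2316 ≈ 0.079879 and Q = 226/2316 ≈ 0.097582.
Under the Kimura two-parameter model, d = −½ ln(1 − 2P − Q) − ¼ ln(1 − 2Q).
1 − 2P − Q = 0.74266, giving −½ ln(0.74266) = 0.148758.
1 − 2Q = 0.804836, giving −¼ ln(0.804836) = 0.054279.
d = 0.148758 + 0.054279 = 0.203037.

0.20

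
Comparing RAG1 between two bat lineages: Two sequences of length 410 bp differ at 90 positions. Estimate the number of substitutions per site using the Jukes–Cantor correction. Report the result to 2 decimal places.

0.26

p = 90/410 ≈ 0.219512.
d = −(3/4) ln(1 − 4p/3) = −0.75 ln(1 − 0.292683) = −0.75 ln(0.707317)
  = −0.75 × (-0.346276) = 0.259707 substitutions/site.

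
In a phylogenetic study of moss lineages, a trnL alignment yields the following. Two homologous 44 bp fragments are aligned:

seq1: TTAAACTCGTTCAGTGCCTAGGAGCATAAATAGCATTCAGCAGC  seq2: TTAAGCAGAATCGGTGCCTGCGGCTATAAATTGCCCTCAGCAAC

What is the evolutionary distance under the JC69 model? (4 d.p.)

0.4546

The sequences differ at 15 of 44 sites, so p = 15/44 ≈ 0.340909.
d = −(3/4) ln(1 − 4p/3) = −0.75 ln(1 − 0.454545) = −0.75 ln(0.545455)
  = −0.75 × (-0.606135) = 0.454601 substitutions/site.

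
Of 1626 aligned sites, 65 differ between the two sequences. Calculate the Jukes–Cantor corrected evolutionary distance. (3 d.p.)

p = 65/1626 ≈ 0.039975.
d = −(3/4) ln(1 − 4p/3) = −0.75 ln(1 − 0.0533) = −0.75 ln(0.9467)
  = −0.75 × (-0.054773) = 0.041080 substitutions/site.

0.041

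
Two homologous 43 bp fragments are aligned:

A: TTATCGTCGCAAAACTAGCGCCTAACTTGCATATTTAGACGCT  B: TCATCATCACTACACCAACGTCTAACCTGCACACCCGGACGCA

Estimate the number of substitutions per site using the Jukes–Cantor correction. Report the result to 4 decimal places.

The sequences differ at 15 of 43 sites, so p = 15/43 ≈ 0.348837.
d = −(3/4) ln(1 − 4p/3) = −0.75 ln(1 − 0.465116) = −0.75 ln(0.534884)
  = −0.75 × (-0.625705) = 0.469279 substitutions/site.

0.4693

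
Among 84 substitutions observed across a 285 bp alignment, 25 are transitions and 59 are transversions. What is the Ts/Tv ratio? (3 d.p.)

0.424

R = 25/59 = 0.423728… ≈ 0.424 (to 3 d.p.).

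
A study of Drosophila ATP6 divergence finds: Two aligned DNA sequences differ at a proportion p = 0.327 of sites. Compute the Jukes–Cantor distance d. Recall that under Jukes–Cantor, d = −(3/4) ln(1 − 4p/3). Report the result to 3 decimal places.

d = −(3/4) ln(1 − 4p/3) = −0.75 ln(1 − 0.436) = −0.75 ln(0.564)
  = −0.75 × (-0.572701) = 0.429526 substitutions/site.

0.430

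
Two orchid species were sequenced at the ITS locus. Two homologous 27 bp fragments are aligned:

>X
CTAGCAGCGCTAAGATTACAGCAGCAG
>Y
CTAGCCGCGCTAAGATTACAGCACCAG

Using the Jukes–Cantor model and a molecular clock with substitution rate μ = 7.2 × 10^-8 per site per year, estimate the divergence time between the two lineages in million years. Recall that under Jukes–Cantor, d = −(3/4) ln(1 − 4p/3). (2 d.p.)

The sequences differ at 2 of 27 sites (6, 24), so p = 2/27 ≈ 0.074074.
d = −(3/4) ln(1 − 4p/3) = −0.75 ln(1 − 0.098765) = −0.75 ln(0.901235)
  = −0.75 × (-0.103989) = 0.077992 substitutions/site.
Under a molecular clock d = 2μt, so t = d/(2μ) = 0.077992 / (2 × 7.2 × 10^-8) = 0.54 million years.

0.54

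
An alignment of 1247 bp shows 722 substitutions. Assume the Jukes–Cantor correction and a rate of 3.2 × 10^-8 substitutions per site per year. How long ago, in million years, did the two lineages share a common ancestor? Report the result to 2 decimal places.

p = 722/1247 ≈ 0.57899.
d = −(3/4) ln(1 − 4p/3) = −0.75 ln(1 − 0.771987) = −0.75 ln(0.228013)
  = −0.75 × (-1.478353) = 1.108765 substitutions/site.
Under a molecular clock d = 2μt, so t = d/(2μ) = 1.108765 / (2 × 3.2 × 10^-8) = 17.32 million years.

17.32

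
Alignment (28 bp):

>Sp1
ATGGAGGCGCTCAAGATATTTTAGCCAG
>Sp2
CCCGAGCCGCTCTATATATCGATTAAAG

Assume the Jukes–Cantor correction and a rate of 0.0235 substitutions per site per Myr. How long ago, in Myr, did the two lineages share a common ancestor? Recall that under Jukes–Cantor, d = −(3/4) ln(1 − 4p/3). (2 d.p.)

15.40

The sequences differ at 13 of 28 sites, so p = 13/28 ≈ 0.464286.
d = −(3/4) ln(1 − 4p/3) = −0.75 ln(1 − 0.619048) = −0.75 ln(0.380952)
  = −0.75 × (-0.965082) = 0.723812 substitutions/site.
Under a molecular clock d = 2μt, so t = d/(2μ) = 0.723812 / (2 × 0.0235) = 15.40 Myr.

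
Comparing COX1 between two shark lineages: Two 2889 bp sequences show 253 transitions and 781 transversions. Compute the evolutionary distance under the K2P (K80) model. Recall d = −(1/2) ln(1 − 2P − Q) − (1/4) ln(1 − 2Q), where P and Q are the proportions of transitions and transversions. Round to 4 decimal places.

P = 253/2889 ≈ 0.087574 and Q = 781/2889 ≈ 0.270336.
Under the Kimura two-parameter model, d = −½ ln(1 − 2P − Q) − ¼ ln(1 − 2Q).
1 − 2P − Q = 0.554516, giving −½ ln(0.554516) = 0.294830.
1 − 2Q = 0.459328, giving −¼ ln(0.459328) = 0.194498.
d = 0.294830 + 0.194498 = 0.489328.

0.4893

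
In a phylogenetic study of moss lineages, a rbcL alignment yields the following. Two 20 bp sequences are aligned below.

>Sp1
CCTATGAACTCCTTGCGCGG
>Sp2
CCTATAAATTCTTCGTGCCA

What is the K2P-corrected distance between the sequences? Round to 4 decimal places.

Of 20 sites, 6 differences are transitions and 1 are transversions, so P = 6/20 = 0.3 and Q = 1/20 = 0.05.
Under the Kimura two-parameter model, d = −½ ln(1 − 2P − Q) − ¼ ln(1 − 2Q).
1 − 2P − Q = 0.35, giving −½ ln(0.35) = 0.524911.
1 − 2Q = 0.9, giving −¼ ln(0.9) = 0.026340.
d = 0.524911 + 0.026340 = 0.551251.

0.5513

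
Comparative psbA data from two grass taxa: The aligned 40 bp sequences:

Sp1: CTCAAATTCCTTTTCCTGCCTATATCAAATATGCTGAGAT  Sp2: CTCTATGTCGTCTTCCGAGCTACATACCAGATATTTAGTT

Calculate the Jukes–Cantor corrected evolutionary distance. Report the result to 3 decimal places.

0.627

The sequences differ at 17 of 40 sites, so p = 17/40 = 0.425.
d = −(3/4) ln(1 − 4p/3) = −0.75 ln(1 − 0.566667) = −0.75 ln(0.433333)
  = −0.75 × (-0.836249) = 0.627187 substitutions/site.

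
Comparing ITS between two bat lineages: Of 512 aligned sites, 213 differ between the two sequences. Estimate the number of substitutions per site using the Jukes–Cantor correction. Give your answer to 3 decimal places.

p = 213/512 ≈ 0.416016.
d = −(3/4) ln(1 − 4p/3) = −0.75 ln(1 − 0.554688) = −0.75 ln(0.445312)
  = −0.75 × (-0.808980) = 0.606735 substitutions/site.

0.607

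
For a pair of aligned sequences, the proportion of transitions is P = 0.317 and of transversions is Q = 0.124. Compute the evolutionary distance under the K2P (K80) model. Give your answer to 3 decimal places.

Under the Kimura two-parameter model, d = −½ ln(1 − 2P − Q) − ¼ ln(1 − 2Q).
1 − 2P − Q = 0.242, giving −½ ln(0.242) = 0.709409.
1 − 2Q = 0.752, giving −¼ ln(0.752) = 0.071255.
d = 0.709409 + 0.071255 = 0.780664.

0.781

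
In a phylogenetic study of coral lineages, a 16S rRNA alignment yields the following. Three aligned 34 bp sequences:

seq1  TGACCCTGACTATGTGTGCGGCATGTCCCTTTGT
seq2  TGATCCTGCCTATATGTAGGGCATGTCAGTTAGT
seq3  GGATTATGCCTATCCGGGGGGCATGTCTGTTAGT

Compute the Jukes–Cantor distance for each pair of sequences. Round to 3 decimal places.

seq1–seq2: 8/34 sites differ → p ≈ 0.235294, d = −0.75 ln(1 − 0.313725) = 0.282358 ≈ 0.282.
seq1–seq3: 12/34 sites differ → p ≈ 0.352941, d = −0.75 ln(1 − 0.470588) = 0.476991 ≈ 0.477.
seq2–seq3: 8/34 sites differ → p ≈ 0.235294, d = −0.75 ln(1 − 0.313725) = 0.282358 ≈ 0.282.

d(seq1,seq2) = 0.282, d(seq1,seq3) = 0.477, d(seq2,seq3) = 0.282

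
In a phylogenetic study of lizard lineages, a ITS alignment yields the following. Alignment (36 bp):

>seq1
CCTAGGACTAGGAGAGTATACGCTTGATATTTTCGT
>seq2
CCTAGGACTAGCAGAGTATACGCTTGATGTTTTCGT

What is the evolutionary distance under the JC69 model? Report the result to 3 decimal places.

0.058

The sequences differ at 2 of 36 sites (12, 29), so p = 2/36 ≈ 0.055556.
d = −(3/4) ln(1 − 4p/3) = −0.75 ln(1 − 0.074075) = −0.75 ln(0.925925)
  = −0.75 × (-0.076962) = 0.057722 substitutions/site.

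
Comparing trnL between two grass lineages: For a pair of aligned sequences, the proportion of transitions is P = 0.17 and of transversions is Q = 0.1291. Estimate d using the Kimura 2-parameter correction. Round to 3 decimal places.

0.391

Under the Kimura two-parameter model, d = −½ ln(1 − 2P − Q) − ¼ ln(1 − 2Q).
1 − 2P − Q = 0.5309, giving −½ ln(0.5309) = 0.316591.
1 − 2Q = 0.7418, giving −¼ ln(0.7418) = 0.074669.
d = 0.316591 + 0.074669 = 0.391260.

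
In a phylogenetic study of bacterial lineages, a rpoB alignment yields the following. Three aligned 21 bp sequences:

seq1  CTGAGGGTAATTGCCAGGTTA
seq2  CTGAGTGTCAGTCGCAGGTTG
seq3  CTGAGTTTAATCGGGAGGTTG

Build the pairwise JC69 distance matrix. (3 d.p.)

d(seq1,seq2) = 0.360, d(seq1,seq3) = 0.360, d(seq2,seq3) = 0.360

seq1–seq2: 6/21 sites differ → p ≈ 0.285714, d = −0.75 ln(1 − 0.380952) = 0.359679 ≈ 0.360.
seq1–seq3: 6/21 sites differ → p ≈ 0.285714, d = −0.75 ln(1 − 0.380952) = 0.359679 ≈ 0.360.
seq2–seq3: 6/21 sites differ → p ≈ 0.285714, d = −0.75 ln(1 − 0.380952) = 0.359679 ≈ 0.360.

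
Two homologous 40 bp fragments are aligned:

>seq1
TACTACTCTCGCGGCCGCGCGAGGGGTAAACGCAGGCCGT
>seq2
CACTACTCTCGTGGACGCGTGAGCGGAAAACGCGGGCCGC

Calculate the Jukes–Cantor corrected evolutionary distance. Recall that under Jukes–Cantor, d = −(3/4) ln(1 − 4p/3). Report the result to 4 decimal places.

The sequences differ at 8 of 40 sites (1, 12, 15, 20, 24, 27, 34, 40), so p = 8/40 = 0.2.
d = −(3/4) ln(1 − 4p/3) = −0.75 ln(1 − 0.266667) = −0.75 ln(0.733333)
  = −0.75 × (-0.310155) = 0.232616 substitutions/site.

0.2326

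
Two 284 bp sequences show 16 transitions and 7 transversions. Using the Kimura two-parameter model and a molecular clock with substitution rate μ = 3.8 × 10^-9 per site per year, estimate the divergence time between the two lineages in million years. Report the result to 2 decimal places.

P = 16/284 ≈ 0.056338 and Q = 7/284 ≈ 0.024648.
Under the Kimura two-parameter model, d = −½ ln(1 − 2P − Q) − ¼ ln(1 − 2Q).
1 − 2P − Q = 0.862676, giving −½ ln(0.862676) = 0.073858.
1 − 2Q = 0.950704, giving −¼ ln(0.950704) = 0.012638.
d = 0.073858 + 0.012638 = 0.086496.
Under a molecular clock d = 2μt, so t = d/(2μ) = 0.086496 / (2 × 3.8 × 10^-9) = 11.38 million years.

11.38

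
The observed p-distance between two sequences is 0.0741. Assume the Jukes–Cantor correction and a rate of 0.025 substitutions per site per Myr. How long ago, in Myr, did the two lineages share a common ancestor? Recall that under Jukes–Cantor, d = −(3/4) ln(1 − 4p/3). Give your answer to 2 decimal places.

d = −(3/4) ln(1 − 4p/3) = −0.75 ln(1 − 0.0988) = −0.75 ln(0.9012)
  = −0.75 × (-0.104028) = 0.078021 substitutions/site.
Under a molecular clock d = 2μt, so t = d/(2μ) = 0.078021 / (2 × 0.025) = 1.56 Myr.

1.56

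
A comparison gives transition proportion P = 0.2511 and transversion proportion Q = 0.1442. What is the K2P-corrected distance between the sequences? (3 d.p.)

0.605

Under the Kimura two-parameter model, d = −½ ln(1 − 2P − Q) − ¼ ln(1 − 2Q).
1 − 2P − Q = 0.3536, giving −½ ln(0.3536) = 0.519794.
1 − 2Q = 0.7116, giving −¼ ln(0.7116) = 0.085060.
d = 0.519794 + 0.085060 = 0.604854.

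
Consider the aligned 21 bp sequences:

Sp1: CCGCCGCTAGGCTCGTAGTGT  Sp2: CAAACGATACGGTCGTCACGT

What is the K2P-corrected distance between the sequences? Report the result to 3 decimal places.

Of 21 sites, 3 differences are transitions and 6 are transversions, so P = 3/21 ≈ 0.142857 and Q = 6/21 ≈ 0.285714.
Under the Kimura two-parameter model, d = −½ ln(1 − 2P − Q) − ¼ ln(1 − 2Q).
1 − 2P − Q = 0.428572, giving −½ ln(0.428572) = 0.423648.
1 − 2Q = 0.428572, giving −¼ ln(0.428572) = 0.211824.
d = 0.423648 + 0.211824 = 0.635472.

0.635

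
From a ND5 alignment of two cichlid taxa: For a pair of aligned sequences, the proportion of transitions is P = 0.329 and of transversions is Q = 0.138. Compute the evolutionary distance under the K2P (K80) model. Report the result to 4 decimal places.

Under the Kimura two-parameter model, d = −½ ln(1 − 2P − Q) − ¼ ln(1 − 2Q).
1 − 2P − Q = 0.204, giving −½ ln(0.204) = 0.794818.
1 − 2Q = 0.724, giving −¼ ln(0.724) = 0.080741.
d = 0.794818 + 0.080741 = 0.875559.

0.8756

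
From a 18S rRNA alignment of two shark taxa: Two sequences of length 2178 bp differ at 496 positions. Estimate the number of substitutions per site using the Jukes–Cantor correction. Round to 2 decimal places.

0.27

p = 496/2178 ≈ 0.227732.
d = −(3/4) ln(1 − 4p/3) = −0.75 ln(1 − 0.303643) = −0.75 ln(0.696357)
  = −0.75 × (-0.361893) = 0.271420 substitutions/site.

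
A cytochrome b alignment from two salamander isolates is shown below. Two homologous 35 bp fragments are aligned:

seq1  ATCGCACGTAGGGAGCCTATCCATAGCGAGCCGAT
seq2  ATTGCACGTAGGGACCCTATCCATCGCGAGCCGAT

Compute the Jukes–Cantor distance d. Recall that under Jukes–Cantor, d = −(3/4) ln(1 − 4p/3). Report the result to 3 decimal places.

0.091

The sequences differ at 3 of 35 sites (3, 15, 25), so p = 3/35 ≈ 0.085714.
d = −(3/4) ln(1 − 4p/3) = −0.75 ln(1 − 0.114285) = −0.75 ln(0.885715)
  = −0.75 × (-0.121360) = 0.091020 substitutions/site.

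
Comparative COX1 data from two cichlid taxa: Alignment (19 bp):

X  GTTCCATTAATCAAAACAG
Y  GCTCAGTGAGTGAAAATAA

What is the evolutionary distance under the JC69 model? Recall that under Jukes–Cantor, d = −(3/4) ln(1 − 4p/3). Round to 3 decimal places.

0.618

The sequences differ at 8 of 19 sites (2, 5, 6, 8, 10, 12, 17, 19), so p = 8/19 ≈ 0.421053.
d = −(3/4) ln(1 − 4p/3) = −0.75 ln(1 − 0.561404) = −0.75 ln(0.438596)
  = −0.75 × (-0.824177) = 0.618133 substitutions/site.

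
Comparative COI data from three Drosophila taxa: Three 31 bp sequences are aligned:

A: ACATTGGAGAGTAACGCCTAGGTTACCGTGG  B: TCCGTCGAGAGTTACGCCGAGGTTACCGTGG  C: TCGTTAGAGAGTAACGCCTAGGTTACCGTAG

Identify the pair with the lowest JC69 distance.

A and C

A–B: 6/31 differ, p = 0.194, d = 0.224.
A–C: 4/31 differ, p = 0.129, d = 0.142.
B–C: 6/31 differ, p = 0.194, d = 0.224.
The smallest distance is between A and C.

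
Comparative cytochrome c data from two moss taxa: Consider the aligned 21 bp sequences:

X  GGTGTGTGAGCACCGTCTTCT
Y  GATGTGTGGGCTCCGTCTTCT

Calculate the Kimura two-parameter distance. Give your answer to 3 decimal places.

Of 21 sites, 2 differences are transitions and 1 are transversions, so P = 2/21 ≈ 0.095238 and Q = 1/21 ≈ 0.047619.
Under the Kimura two-parameter model, d = −½ ln(1 − 2P − Q) − ¼ ln(1 − 2Q).
1 − 2P − Q = 0.761905, giving −½ ln(0.761905) = 0.135967.
1 − 2Q = 0.904762, giving −¼ ln(0.904762) = 0.025021.
d = 0.135967 + 0.025021 = 0.160988.

0.161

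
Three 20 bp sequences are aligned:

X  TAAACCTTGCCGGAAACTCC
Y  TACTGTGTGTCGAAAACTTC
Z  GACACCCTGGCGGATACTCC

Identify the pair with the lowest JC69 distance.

X–Y: 8/20 differ, p = 0.400, d = 0.572.
X–Z: 5/20 differ, p = 0.250, d = 0.304.
Y–Z: 9/20 differ, p = 0.450, d = 0.687.
The smallest distance is between X and Z.

X and Z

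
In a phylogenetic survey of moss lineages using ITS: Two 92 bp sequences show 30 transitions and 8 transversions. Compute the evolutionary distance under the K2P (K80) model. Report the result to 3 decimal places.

0.720

P = 30/92 ≈ 0.326087 and Q = 8/92 ≈ 0.086957.
Under the Kimura two-parameter model, d = −½ ln(1 − 2P − Q) − ¼ ln(1 − 2Q).
1 − 2P − Q = 0.260869, giving −½ ln(0.260869) = 0.671868.
1 − 2Q = 0.826086, giving −¼ ln(0.826086) = 0.047764.
d = 0.671868 + 0.047764 = 0.719632.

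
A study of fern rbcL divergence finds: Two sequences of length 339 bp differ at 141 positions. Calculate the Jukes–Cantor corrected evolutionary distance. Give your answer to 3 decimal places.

p = 141/339 ≈ 0.415929.
d = −(3/4) ln(1 − 4p/3) = −0.75 ln(1 − 0.554572) = −0.75 ln(0.445428)
  = −0.75 × (-0.808720) = 0.606540 substitutions/site.

0.607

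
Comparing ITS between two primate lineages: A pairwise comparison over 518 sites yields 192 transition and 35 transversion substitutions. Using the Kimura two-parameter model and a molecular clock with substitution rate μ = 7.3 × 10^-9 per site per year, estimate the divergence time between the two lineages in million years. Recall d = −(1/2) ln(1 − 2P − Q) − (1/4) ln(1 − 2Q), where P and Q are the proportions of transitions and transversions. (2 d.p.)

59.16

P = 192/518 ≈ 0.370656 and Q = 35/518 ≈ 0.067568.
Under the Kimura two-parameter model, d = −½ ln(1 − 2P − Q) − ¼ ln(1 − 2Q).
1 − 2P − Q = 0.19112, giving −½ ln(0.19112) = 0.827427.
1 − 2Q = 0.864864, giving −¼ ln(0.864864) = 0.036296.
d = 0.827427 + 0.036296 = 0.863723.
Under a molecular clock d = 2μt, so t = d/(2μ) = 0.863723 / (2 × 7.3 × 10^-9) = 59.16 million years.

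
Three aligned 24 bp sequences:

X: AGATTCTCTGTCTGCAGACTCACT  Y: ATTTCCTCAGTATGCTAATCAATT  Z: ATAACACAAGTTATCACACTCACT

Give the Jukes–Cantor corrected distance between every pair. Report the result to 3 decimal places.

d(X,Y) = 0.708, d(X,Z) = 0.708, d(Y,Z) = 1.128

X–Y: 11/24 sites differ → p ≈ 0.458333, d = −0.75 ln(1 − 0.611111) = 0.708346 ≈ 0.708.
X–Z: 11/24 sites differ → p ≈ 0.458333, d = −0.75 ln(1 − 0.611111) = 0.708346 ≈ 0.708.
Y–Z: 14/24 sites differ → p ≈ 0.583333, d = −0.75 ln(1 − 0.777777) = 1.128055 ≈ 1.128.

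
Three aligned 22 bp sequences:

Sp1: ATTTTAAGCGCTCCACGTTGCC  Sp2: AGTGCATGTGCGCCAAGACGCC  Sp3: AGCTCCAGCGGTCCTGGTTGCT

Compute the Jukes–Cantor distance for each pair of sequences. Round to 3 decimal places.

d(Sp1,Sp2) = 0.591, d(Sp1,Sp3) = 0.497, d(Sp2,Sp3) = 0.974

Sp1–Sp2: 9/22 sites differ → p ≈ 0.409091, d = −0.75 ln(1 − 0.545455) = 0.591344 ≈ 0.591.
Sp1–Sp3: 8/22 sites differ → p ≈ 0.363636, d = −0.75 ln(1 − 0.484848) = 0.497470 ≈ 0.497.
Sp2–Sp3: 12/22 sites differ → p ≈ 0.545455, d = −0.75 ln(1 − 0.727273) = 0.974463 ≈ 0.974.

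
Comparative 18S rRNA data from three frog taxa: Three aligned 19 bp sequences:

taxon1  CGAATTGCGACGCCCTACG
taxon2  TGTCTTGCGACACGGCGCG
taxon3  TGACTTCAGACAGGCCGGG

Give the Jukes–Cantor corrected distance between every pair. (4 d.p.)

d(taxon1,taxon2) = 0.6181, d(taxon1,taxon3) = 0.9074, d(taxon2,taxon3) = 0.4099

taxon1–taxon2: 8/19 sites differ → p ≈ 0.421053, d = −0.75 ln(1 − 0.561404) = 0.618132 ≈ 0.6181.
taxon1–taxon3: 10/19 sites differ → p ≈ 0.526316, d = −0.75 ln(1 − 0.701755) = 0.907380 ≈ 0.9074.
taxon2–taxon3: 6/19 sites differ → p ≈ 0.315789, d = −0.75 ln(1 − 0.421052) = 0.409907 ≈ 0.4099.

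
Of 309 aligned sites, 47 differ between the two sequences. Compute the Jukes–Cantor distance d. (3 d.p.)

p = 47/309 ≈ 0.152104.
d = −(3/4) ln(1 − 4p/3) = −0.75 ln(1 − 0.202805) = −0.75 ln(0.797195)
  = −0.75 × (-0.226656) = 0.169992 substitutions/site.

0.170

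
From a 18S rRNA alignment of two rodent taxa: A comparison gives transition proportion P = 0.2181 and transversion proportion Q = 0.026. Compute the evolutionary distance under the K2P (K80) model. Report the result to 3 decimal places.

0.323

Under the Kimura two-parameter model, d = −½ ln(1 − 2P − Q) − ¼ ln(1 − 2Q).
1 − 2P − Q = 0.5378, giving −½ ln(0.5378) = 0.310134.
1 − 2Q = 0.948, giving −¼ ln(0.948) = 0.013350.
d = 0.310134 + 0.013350 = 0.323484.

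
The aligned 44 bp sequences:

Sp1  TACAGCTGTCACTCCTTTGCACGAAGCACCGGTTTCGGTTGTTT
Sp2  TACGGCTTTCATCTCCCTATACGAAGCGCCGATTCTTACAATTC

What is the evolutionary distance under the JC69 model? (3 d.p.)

The sequences differ at 19 of 44 sites, so p = 19/44 ≈ 0.431818.
d = −(3/4) ln(1 − 4p/3) = −0.75 ln(1 − 0.575757) = −0.75 ln(0.424243)
  = −0.75 × (-0.857449) = 0.643087 substitutions/site.

0.643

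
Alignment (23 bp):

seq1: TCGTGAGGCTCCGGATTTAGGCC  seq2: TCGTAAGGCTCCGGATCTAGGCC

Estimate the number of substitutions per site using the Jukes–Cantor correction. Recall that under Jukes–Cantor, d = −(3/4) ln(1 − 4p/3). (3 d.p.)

0.092

The sequences differ at 2 of 23 sites (5, 17), so p = 2/23 ≈ 0.086957.
d = −(3/4) ln(1 − 4p/3) = −0.75 ln(1 − 0.115943) = −0.75 ln(0.884057)
  = −0.75 × (-0.123234) = 0.092426 substitutions/site.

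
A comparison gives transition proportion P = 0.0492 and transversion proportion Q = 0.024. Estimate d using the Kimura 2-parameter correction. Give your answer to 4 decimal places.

0.0776

Under the Kimura two-parameter model, d = −½ ln(1 − 2P − Q) − ¼ ln(1 − 2Q).
1 − 2P − Q = 0.8776, giving −½ ln(0.8776) = 0.065282.
1 − 2Q = 0.952, giving −¼ ln(0.952) = 0.012298.
d = 0.065282 + 0.012298 = 0.077580.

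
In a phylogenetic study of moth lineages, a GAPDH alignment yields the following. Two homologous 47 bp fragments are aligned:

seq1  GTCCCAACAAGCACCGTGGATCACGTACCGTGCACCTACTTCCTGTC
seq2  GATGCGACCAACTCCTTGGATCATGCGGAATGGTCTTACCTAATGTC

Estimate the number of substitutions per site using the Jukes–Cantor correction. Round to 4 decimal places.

The sequences differ at 20 of 47 sites, so p = 20/47 ≈ 0.425532.
d = −(3/4) ln(1 − 4p/3) = −0.75 ln(1 − 0.567376) = −0.75 ln(0.432624)
  = −0.75 × (-0.837886) = 0.628415 substitutions/site.

0.6284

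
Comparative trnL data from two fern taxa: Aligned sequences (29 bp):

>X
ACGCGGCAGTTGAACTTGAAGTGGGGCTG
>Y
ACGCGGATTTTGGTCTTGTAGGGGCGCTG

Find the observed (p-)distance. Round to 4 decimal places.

The sequences differ at 8 of 29 positions (sites 7, 8, 9, 13, 14, 19, 22, 25).
p = 8/29 = 0.275862… ≈ 0.2759 (to 4 d.p.).

0.2759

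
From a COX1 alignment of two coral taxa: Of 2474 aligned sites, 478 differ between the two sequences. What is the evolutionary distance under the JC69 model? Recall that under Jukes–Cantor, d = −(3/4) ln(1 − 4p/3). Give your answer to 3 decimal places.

p = 478/2474 ≈ 0.193209.
d = −(3/4) ln(1 − 4p/3) = −0.75 ln(1 − 0.257612) = −0.75 ln(0.742388)
  = −0.75 × (-0.297883) = 0.223412 substitutions/site.

0.223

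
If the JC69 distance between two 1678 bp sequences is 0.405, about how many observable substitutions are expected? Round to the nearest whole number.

525

Invert JC69: p = (3/4)(1 − e^(−4d/3)) = 0.75 × (1 − e^(-0.54)) = 0.75 × (1 − 0.582748) = 0.312939.
Expected differing sites = pL ≈ 0.312939 × 1678 = 525.111642 ≈ 525.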